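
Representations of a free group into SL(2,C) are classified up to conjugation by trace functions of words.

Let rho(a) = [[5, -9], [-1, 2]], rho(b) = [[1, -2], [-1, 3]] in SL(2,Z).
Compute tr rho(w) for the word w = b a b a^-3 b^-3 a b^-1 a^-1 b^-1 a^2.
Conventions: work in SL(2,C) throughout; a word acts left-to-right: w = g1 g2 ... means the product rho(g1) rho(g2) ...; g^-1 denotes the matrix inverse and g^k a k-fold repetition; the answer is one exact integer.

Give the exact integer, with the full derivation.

-662589414

rho(b) = [[1, -2], [-1, 3]]
... * rho(a) = [[5, -9], [-1, 2]]  ->  [[7, -13], [-8, 15]]
... * rho(b) = [[1, -2], [-1, 3]]  ->  [[20, -53], [-23, 61]]
... * rho(a^-1) = [[2, 9], [1, 5]]  ->  [[-13, -85], [15, 98]]
... * rho(a^-1) = [[2, 9], [1, 5]]  ->  [[-111, -542], [128, 625]]
... * rho(a^-1) = [[2, 9], [1, 5]]  ->  [[-764, -3709], [881, 4277]]
... * rho(b^-1) = [[3, 2], [1, 1]]  ->  [[-6001, -5237], [6920, 6039]]
... * rho(b^-1) = [[3, 2], [1, 1]]  ->  [[-23240, -17239], [26799, 19879]]
... * rho(b^-1) = [[3, 2], [1, 1]]  ->  [[-86959, -63719], [100276, 73477]]
... * rho(a) = [[5, -9], [-1, 2]]  ->  [[-371076, 655193], [427903, -755530]]
... * rho(b^-1) = [[3, 2], [1, 1]]  ->  [[-458035, -86959], [528179, 100276]]
... * rho(a^-1) = [[2, 9], [1, 5]]  ->  [[-1003029, -4557110], [1156634, 5254991]]
... * rho(b^-1) = [[3, 2], [1, 1]]  ->  [[-7566197, -6563168], [8724893, 7568259]]
... * rho(a) = [[5, -9], [-1, 2]]  ->  [[-31267817, 54969437], [36056206, -63387519]]
... * rho(a) = [[5, -9], [-1, 2]]  ->  [[-211308522, 391349227], [243668549, -451280892]]
tr = -211308522 + -451280892 = -662589414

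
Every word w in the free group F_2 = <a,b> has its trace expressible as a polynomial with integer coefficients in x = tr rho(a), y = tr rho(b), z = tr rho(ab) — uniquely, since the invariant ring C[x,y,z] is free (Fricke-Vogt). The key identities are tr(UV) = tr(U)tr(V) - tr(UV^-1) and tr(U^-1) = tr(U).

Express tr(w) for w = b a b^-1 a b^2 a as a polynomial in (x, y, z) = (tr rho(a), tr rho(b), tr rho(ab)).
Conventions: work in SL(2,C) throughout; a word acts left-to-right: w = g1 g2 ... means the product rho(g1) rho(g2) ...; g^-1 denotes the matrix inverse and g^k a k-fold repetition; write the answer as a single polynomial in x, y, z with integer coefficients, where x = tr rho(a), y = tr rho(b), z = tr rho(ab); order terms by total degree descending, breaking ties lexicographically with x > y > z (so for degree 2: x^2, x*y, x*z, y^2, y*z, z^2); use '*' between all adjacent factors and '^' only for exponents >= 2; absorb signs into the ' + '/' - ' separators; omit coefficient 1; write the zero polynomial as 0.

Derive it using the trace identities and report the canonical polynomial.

x*y^2*z^2 - x^2*y*z - y^3*z - y*z^3 + x*z^2 + 3*y*z - x

tr(a b a b) = tr(b a) tr(b a) - tr(1)   [split at a repeated b] = z^2 - 2
tr(a b a) = tr(a) tr(b a) - tr(b)   [square of a] = x*z - y
tr(b^2 a b a) = tr(b) tr(a b a b) - tr(a b a)   [square of b] = y*z^2 - x*z - y
tr(a b^2) = tr(b) tr(a b) - tr(a)   [square of b] = y*z - x
tr(b^2 a b) = tr(b) tr(a b^2) - tr(a b)   [square of b] = y^2*z - x*y - z
tr(a b^2 a b a) = tr(a) tr(b^2 a b a) - tr(b^2 a b)   [square of a] = x*y*z^2 - x^2*z - y^2*z + z
tr(a b a b a b) = tr(a b a b) tr(a b) - tr(b a)   [split at a repeated a] = z^3 - 3*z
tr(a b a b a) = tr(a) tr(b a b a) - tr(b a b)   [square of a] = x*z^2 - y*z - x
tr(a b^2 a b a b) = tr(b) tr(a b a b a b) - tr(a b a b a)   [square of b] = y*z^3 - x*z^2 - 2*y*z + x
tr(b a b^-1 a b^2 a) = tr(a b^2 a b a) tr(b) - tr(a b^2 a b a b)   [inverse elimination on b] = x*y^2*z^2 - x^2*y*z - y^3*z - y*z^3 + x*z^2 + 3*y*z - x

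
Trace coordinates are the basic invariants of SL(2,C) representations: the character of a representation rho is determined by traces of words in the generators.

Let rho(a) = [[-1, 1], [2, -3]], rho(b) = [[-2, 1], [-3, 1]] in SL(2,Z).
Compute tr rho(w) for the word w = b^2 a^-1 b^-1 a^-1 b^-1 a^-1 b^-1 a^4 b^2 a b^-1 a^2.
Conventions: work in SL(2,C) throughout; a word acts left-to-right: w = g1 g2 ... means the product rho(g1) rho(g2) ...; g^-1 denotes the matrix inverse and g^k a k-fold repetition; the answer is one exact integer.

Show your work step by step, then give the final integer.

-464306

rho(b) = [[-2, 1], [-3, 1]]
... * rho(b) = [[-2, 1], [-3, 1]]  ->  [[1, -1], [3, -2]]
... * rho(a^-1) = [[-3, -1], [-2, -1]]  ->  [[-1, 0], [-5, -1]]
... * rho(b^-1) = [[1, -1], [3, -2]]  ->  [[-1, 1], [-8, 7]]
... * rho(a^-1) = [[-3, -1], [-2, -1]]  ->  [[1, 0], [10, 1]]
... * rho(b^-1) = [[1, -1], [3, -2]]  ->  [[1, -1], [13, -12]]
... * rho(a^-1) = [[-3, -1], [-2, -1]]  ->  [[-1, 0], [-15, -1]]
... * rho(b^-1) = [[1, -1], [3, -2]]  ->  [[-1, 1], [-18, 17]]
... * rho(a) = [[-1, 1], [2, -3]]  ->  [[3, -4], [52, -69]]
... * rho(a) = [[-1, 1], [2, -3]]  ->  [[-11, 15], [-190, 259]]
... * rho(a) = [[-1, 1], [2, -3]]  ->  [[41, -56], [708, -967]]
... * rho(a) = [[-1, 1], [2, -3]]  ->  [[-153, 209], [-2642, 3609]]
... * rho(b) = [[-2, 1], [-3, 1]]  ->  [[-321, 56], [-5543, 967]]
... * rho(b) = [[-2, 1], [-3, 1]]  ->  [[474, -265], [8185, -4576]]
... * rho(a) = [[-1, 1], [2, -3]]  ->  [[-1004, 1269], [-17337, 21913]]
... * rho(b^-1) = [[1, -1], [3, -2]]  ->  [[2803, -1534], [48402, -26489]]
... * rho(a) = [[-1, 1], [2, -3]]  ->  [[-5871, 7405], [-101380, 127869]]
... * rho(a) = [[-1, 1], [2, -3]]  ->  [[20681, -28086], [357118, -484987]]
tr = 20681 + -484987 = -464306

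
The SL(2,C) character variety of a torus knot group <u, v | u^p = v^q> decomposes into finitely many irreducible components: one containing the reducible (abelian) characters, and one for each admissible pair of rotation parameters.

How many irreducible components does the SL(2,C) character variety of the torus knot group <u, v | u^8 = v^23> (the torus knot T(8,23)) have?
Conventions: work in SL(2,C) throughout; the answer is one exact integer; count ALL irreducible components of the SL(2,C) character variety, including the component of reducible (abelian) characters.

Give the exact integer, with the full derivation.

78

In the torus knot group T(8,23), u^8 = v^23 is central, so an irreducible representation sends it to +I or -I (Schur).
This locks tr(u) to 2*cos(pi*alpha/8), alpha in 1..7, and tr(v) to 2*cos(pi*beta/23), beta in 1..22, on each component of irreducible characters.
u^8 = (-1)^alpha I and v^23 = (-1)^beta I must agree, so alpha and beta have equal parity.
Enumerate parity-matched pairs: 4*11 odd-odd plus 3*11 even-even gives 77.
Total: 77 irreducible-character components + 1 reducible (abelian) component = 78.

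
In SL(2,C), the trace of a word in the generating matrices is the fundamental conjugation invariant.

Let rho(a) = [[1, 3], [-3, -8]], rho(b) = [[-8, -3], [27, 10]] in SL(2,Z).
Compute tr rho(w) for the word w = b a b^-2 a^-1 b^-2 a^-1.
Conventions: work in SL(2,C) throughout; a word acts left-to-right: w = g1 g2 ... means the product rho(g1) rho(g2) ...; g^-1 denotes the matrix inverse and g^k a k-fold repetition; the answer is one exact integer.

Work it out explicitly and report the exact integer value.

1802

rho(b) = [[-8, -3], [27, 10]]
... * rho(a) = [[1, 3], [-3, -8]]  ->  [[1, 0], [-3, 1]]
... * rho(b^-1) = [[10, 3], [-27, -8]]  ->  [[10, 3], [-57, -17]]
... * rho(b^-1) = [[10, 3], [-27, -8]]  ->  [[19, 6], [-111, -35]]
... * rho(a^-1) = [[-8, -3], [3, 1]]  ->  [[-134, -51], [783, 298]]
... * rho(b^-1) = [[10, 3], [-27, -8]]  ->  [[37, 6], [-216, -35]]
... * rho(b^-1) = [[10, 3], [-27, -8]]  ->  [[208, 63], [-1215, -368]]
... * rho(a^-1) = [[-8, -3], [3, 1]]  ->  [[-1475, -561], [8616, 3277]]
tr = -1475 + 3277 = 1802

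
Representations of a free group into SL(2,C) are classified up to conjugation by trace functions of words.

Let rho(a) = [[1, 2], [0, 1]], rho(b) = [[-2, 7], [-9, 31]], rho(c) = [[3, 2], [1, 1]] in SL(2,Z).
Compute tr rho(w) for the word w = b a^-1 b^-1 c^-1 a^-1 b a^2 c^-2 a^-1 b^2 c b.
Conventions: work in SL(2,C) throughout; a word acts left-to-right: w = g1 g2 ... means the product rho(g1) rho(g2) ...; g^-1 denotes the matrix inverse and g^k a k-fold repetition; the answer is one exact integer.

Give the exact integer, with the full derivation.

rho(b) = [[-2, 7], [-9, 31]]
... * rho(a^-1) = [[1, -2], [0, 1]]  ->  [[-2, 11], [-9, 49]]
... * rho(b^-1) = [[31, -7], [9, -2]]  ->  [[37, -8], [162, -35]]
... * rho(c^-1) = [[1, -2], [-1, 3]]  ->  [[45, -98], [197, -429]]
... * rho(a^-1) = [[1, -2], [0, 1]]  ->  [[45, -188], [197, -823]]
... * rho(b) = [[-2, 7], [-9, 31]]  ->  [[1602, -5513], [7013, -24134]]
... * rho(a) = [[1, 2], [0, 1]]  ->  [[1602, -2309], [7013, -10108]]
... * rho(a) = [[1, 2], [0, 1]]  ->  [[1602, 895], [7013, 3918]]
... * rho(c^-1) = [[1, -2], [-1, 3]]  ->  [[707, -519], [3095, -2272]]
... * rho(c^-1) = [[1, -2], [-1, 3]]  ->  [[1226, -2971], [5367, -13006]]
... * rho(a^-1) = [[1, -2], [0, 1]]  ->  [[1226, -5423], [5367, -23740]]
... * rho(b) = [[-2, 7], [-9, 31]]  ->  [[46355, -159531], [202926, -698371]]
... * rho(b) = [[-2, 7], [-9, 31]]  ->  [[1343069, -4620976], [5879487, -20229019]]
... * rho(c) = [[3, 2], [1, 1]]  ->  [[-591769, -1934838], [-2590558, -8470045]]
... * rho(b) = [[-2, 7], [-9, 31]]  ->  [[18597080, -64122361], [81411521, -280705301]]
tr = 18597080 + -280705301 = -262108221

-262108221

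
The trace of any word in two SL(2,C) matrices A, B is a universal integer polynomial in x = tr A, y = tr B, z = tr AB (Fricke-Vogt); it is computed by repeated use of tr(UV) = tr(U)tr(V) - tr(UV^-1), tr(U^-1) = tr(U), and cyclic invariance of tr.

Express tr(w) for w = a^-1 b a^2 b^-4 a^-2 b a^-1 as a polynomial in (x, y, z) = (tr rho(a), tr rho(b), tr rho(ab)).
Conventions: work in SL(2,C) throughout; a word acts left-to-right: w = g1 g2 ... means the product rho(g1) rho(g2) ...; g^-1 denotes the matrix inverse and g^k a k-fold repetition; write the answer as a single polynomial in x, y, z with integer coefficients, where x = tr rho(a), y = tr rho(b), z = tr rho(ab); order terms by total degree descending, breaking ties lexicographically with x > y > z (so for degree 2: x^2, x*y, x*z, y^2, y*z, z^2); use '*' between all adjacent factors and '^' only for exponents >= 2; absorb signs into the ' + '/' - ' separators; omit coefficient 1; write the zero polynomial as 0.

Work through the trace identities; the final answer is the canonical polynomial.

-x^5*y^5*z + x^6*y^4 + x^4*y^6 + 2*x^4*y^4*z^2 + x^5*y^3*z - x^3*y^3*z^3 - 2*x^6*y^2 - 7*x^4*y^4 - 4*x^4*y^2*z^2 - x^2*y^6 - x^2*y^4*z^2 + 2*x^5*y*z + 4*x^3*y^3*z + 2*x^3*y*z^3 + 10*x^4*y^2 + 6*x^2*y^4 + 2*x^2*y^2*z^2 - 8*x^3*y*z - 8*x^2*y^2 + x*y*z - x^2 - y^2 + 2

use: tr(b a^2) = tr(a) * tr(b a) - tr(b)  (reduce the a square) = x*z - y
tr(a^2) = tr(a) * tr(a) - tr(1)  (reduce the a square) = x^2 - 2
apply: tr(a b^2 a) = tr(b) * tr(a^2 b) - tr(a^2)  (reduce the b square) = x*y*z - x^2 - y^2 + 2
tr(a b^2) = tr(b) * tr(a b) - tr(a)  (reduce the b square) = y*z - x
tr(a b^2 a^2) = tr(a) * tr(a b^2 a) - tr(a b^2)  (reduce the a square) = x^2*y*z - x^3 - x*y^2 - y*z + 3*x
tr(b a b a) = tr(a b) * tr(a b) - tr(1)  (split on a) = z^2 - 2
apply: tr(a^2 b a b) = tr(a) * tr(b a b a) - tr(b a b)  (reduce the a square) = x*z^2 - y*z - x
apply: tr(a^2 b a) = tr(a) * tr(b a^2) - tr(b a)  (reduce the a square) = x^2*z - x*y - z
apply: tr(a b^2 a^2 b) = tr(b) * tr(a^2 b a b) - tr(a^2 b a)  (reduce the b square) = x*y*z^2 - x^2*z - y^2*z + z
tr(b^2 a^2 b^-1 a) = tr(a b^2 a^2) * tr(b) - tr(a b^2 a^2 b)  (eliminate b^-1) = x^2*y^2*z - x^3*y - x*y^3 - x*y*z^2 + x^2*z + 3*x*y - z
tr(b a^2 b^-1 a^-1 b) = tr(b^2 a^2 b^-1) * tr(a) - tr(b^2 a^2 b^-1 a)  (eliminate a^-1) = -x^2*y^2*z + x^3*y + x*y^3 + x*y*z^2 - 4*x*y + z
apply: tr(a b a b a^2) = tr(a) * tr(a b a b a) - tr(a b a b)  (reduce the a square) = x^2*z^2 - x*y*z - x^2 - z^2 + 2
use: tr(b a b a b a) = tr(a b a b) * tr(a b) - tr(b a)  (split on a) = z^3 - 3*z
apply: tr(b a b a b) = tr(b) * tr(a b a b) - tr(a b a)  (reduce the b square) = y*z^2 - x*z - y
apply: tr(a b a b a^2 b) = tr(a) * tr(b a b a b a) - tr(b a b a b)  (reduce the a square) = x*z^3 - y*z^2 - 2*x*z + y
apply: tr(b a b a^2 b^-1 a) = tr(a b a b a^2) * tr(b) - tr(a b a b a^2 b)  (eliminate b^-1) = x^2*y*z^2 - x*y^2*z - x*z^3 - x^2*y + 2*x*z + y
tr(b a^2 b^-1 a^-1 b a) = tr(b a b a^2 b^-1) * tr(a) - tr(b a b a^2 b^-1 a)  (eliminate a^-1) = -x^2*y*z^2 + x^3*z + x*y^2*z + x*z^3 - 3*x*z - y
apply: tr(a^-1 b a^2 b^-1 a^-1 b) = tr(b a^2 b^-1 a^-1 b) * tr(a) - tr(b a^2 b^-1 a^-1 b a)  (eliminate a^-1) = -x^3*y^2*z + x^4*y + x^2*y^3 + 2*x^2*y*z^2 - x^3*z - x*y^2*z - x*z^3 - 4*x^2*y + 4*x*z + y
tr(b^-1 a^-1 b a^-2 b a^2) = tr(a^-1 b a^2 b^-1 a^-1 b) * tr(a) - tr(a^-1 b a^2 b^-1 a^-1 b a)  (eliminate a^-1) = -x^4*y^2*z + x^5*y + x^3*y^3 + 2*x^3*y*z^2 - x^4*z - x^2*z^3 - 5*x^3*y - x*y^3 - x*y*z^2 + 4*x^2*z + 5*x*y - z
tr(b a b a^-1) = tr(b a b) * tr(a) - tr(b a b a)  (eliminate a^-1) = x*y*z - x^2 - z^2 + 2
tr(b a^-2 b a) = tr(b a b a^-1) * tr(a) - tr(b a b)  (eliminate a^-1) = x^2*y*z - x^3 - x*z^2 - y*z + 3*x
use: tr(a^-1 b a^-2 b a^2 b^-2) = tr(b^-1 a^-1 b a^-2 b a^2) * tr(b) - tr(b^-1 a^-1 b a^-2 b a^2 b)  (eliminate b^-1) = -x^4*y^3*z + x^5*y^2 + x^3*y^4 + 2*x^3*y^2*z^2 - x^4*y*z - x^2*y*z^3 - 5*x^3*y^2 - x*y^4 - x*y^2*z^2 + 3*x^2*y*z + x^3 + 5*x*y^2 + x*z^2 - 3*x
tr(a^-1 b a^2 b) = tr(b a^2 b) * tr(a) - tr(b a^2 b a)  (eliminate a^-1) = x^2*y*z - x^3 - x*y^2 - x*z^2 + y*z + 3*x
tr(a^-1 b a^2 b^-1) = tr(a^-1 b a^2) * tr(b) - tr(a^-1 b a^2 b)  (eliminate b^-1) = -x^2*y*z + x^3 + x*y^2 + x*z^2 - 3*x
tr(a^-2 b a^2 b^-1) = tr(a^-1 b a^2 b^-1) * tr(a) - tr(a^-1 b a^2 b^-1 a)  (eliminate a^-1) = -x^3*y*z + x^4 + x^2*y^2 + x^2*z^2 - 4*x^2 + 2
tr(b^-2 a^-2 b a^-2 b a^2) = tr(a^-1 b a^-2 b a^2 b^-2) * tr(a) - tr(a^-1 b a^-2 b a^2 b^-2 a)  (eliminate a^-1) = -x^5*y^3*z + x^6*y^2 + x^4*y^4 + 2*x^4*y^2*z^2 - x^5*y*z - x^3*y*z^3 - 5*x^4*y^2 - x^2*y^4 - x^2*y^2*z^2 + 4*x^3*y*z + 4*x^2*y^2 + x^2 - 2
tr(b^2) = tr(b) * tr(b) - tr(1)  (reduce the b square) = y^2 - 2
tr(a^-1 b^2) = tr(b^2) * tr(a) - tr(b^2 a)  (eliminate a^-1) = x*y^2 - y*z - x
tr(b a^-2 b) = tr(a^-1 b^2) * tr(a) - tr(a^-1 b^2 a)  (eliminate a^-1) = x^2*y^2 - x*y*z - x^2 - y^2 + 2
tr(b a^2 b^2) = tr(b) * tr(b a^2 b) - tr(b a^2)  (reduce the b square) = x*y^2*z - x^2*y - y^3 - x*z + 3*y
tr(b a^2 b^2 a) = tr(b) * tr(a b a^2 b) - tr(a b a^2)  (reduce the b square) = x*y*z^2 - x^2*z - y^2*z + z
use: tr(b a^-1 b a^2 b) = tr(b a^2 b^2) * tr(a) - tr(b a^2 b^2 a)  (eliminate a^-1) = x^2*y^2*z - x^3*y - x*y^3 - x*y*z^2 + y^2*z + 3*x*y - z
apply: tr(b a^-1 b a^2 b a) = tr(b a^2 b a b) * tr(a) - tr(b a^2 b a b a)  (eliminate a^-1) = x^2*y*z^2 - x^3*z - x*y^2*z - x*z^3 + y*z^2 + 3*x*z - y
tr(a^-1 b a^2 b a^-1 b) = tr(b a^-1 b a^2 b) * tr(a) - tr(b a^-1 b a^2 b a)  (eliminate a^-1) = x^3*y^2*z - x^4*y - x^2*y^3 - 2*x^2*y*z^2 + x^3*z + 2*x*y^2*z + x*z^3 + 3*x^2*y - y*z^2 - 4*x*z + y
use: tr(b a^2 b a^-1 b) = tr(b^2 a^2 b) * tr(a) - tr(b^2 a^2 b a)  (eliminate a^-1) = x^2*y^2*z - x^3*y - x*y^3 - x*y*z^2 + y^2*z + 3*x*y - z
use: tr(b a^-2 b a^2 b a^-1) = tr(a^-1 b a^2 b a^-1 b) * tr(a) - tr(a^-1 b a^2 b a^-1 b a)  (eliminate a^-1) = x^4*y^2*z - x^5*y - x^3*y^3 - 2*x^3*y*z^2 + x^4*z + x^2*y^2*z + x^2*z^3 + 4*x^3*y + x*y^3 - 4*x^2*z - y^2*z - 2*x*y + z
tr(b a^-2 b a^2 b) = tr(b a^2 b^2 a^-1) * tr(a) - tr(b a^2 b^2)  (eliminate a^-1) = x^3*y^2*z - x^4*y - x^2*y^3 - x^2*y*z^2 + 4*x^2*y + y^3 - 3*y
tr(a^-2 b a^-2 b a^2 b) = tr(b a^-2 b a^2 b a^-1) * tr(a) - tr(b a^-2 b a^2 b)  (eliminate a^-1) = x^5*y^2*z - x^6*y - x^4*y^3 - 2*x^4*y*z^2 + x^5*z + x^3*z^3 + 5*x^4*y + 2*x^2*y^3 + x^2*y*z^2 - 4*x^3*z - x*y^2*z - 6*x^2*y - y^3 + x*z + 3*y
apply: tr(b^-1 a^-2 b a^-2 b a^2) = tr(a^-2 b a^-2 b a^2) * tr(b) - tr(a^-2 b a^-2 b a^2 b)  (eliminate b^-1) = -x^5*y^2*z + x^6*y + x^4*y^3 + 2*x^4*y*z^2 - x^5*z - x^3*z^3 - 5*x^4*y - x^2*y^3 - x^2*y*z^2 + 4*x^3*z + 5*x^2*y - x*z - y
use: tr(a^-2 b a^-2 b a^2 b^-3) = tr(b^-2 a^-2 b a^-2 b a^2) * tr(b) - tr(b^-2 a^-2 b a^-2 b a^2 b)  (eliminate b^-1) = -x^5*y^4*z + x^6*y^3 + x^4*y^5 + 2*x^4*y^3*z^2 - x^3*y^2*z^3 - x^6*y - 6*x^4*y^3 - 2*x^4*y*z^2 - x^2*y^5 - x^2*y^3*z^2 + x^5*z + 4*x^3*y^2*z + x^3*z^3 + 5*x^4*y + 5*x^2*y^3 + x^2*y*z^2 - 4*x^3*z - 4*x^2*y + x*z - y
tr(a^-1 b a^2 b^-4 a^-2 b a^-1) = tr(a^-2 b a^-2 b a^2 b^-3) * tr(b) - tr(a^-2 b a^-2 b a^2 b^-2)  (eliminate b^-1) = -x^5*y^5*z + x^6*y^4 + x^4*y^6 + 2*x^4*y^4*z^2 + x^5*y^3*z - x^3*y^3*z^3 - 2*x^6*y^2 - 7*x^4*y^4 - 4*x^4*y^2*z^2 - x^2*y^6 - x^2*y^4*z^2 + 2*x^5*y*z + 4*x^3*y^3*z + 2*x^3*y*z^3 + 10*x^4*y^2 + 6*x^2*y^4 + 2*x^2*y^2*z^2 - 8*x^3*y*z - 8*x^2*y^2 + x*y*z - x^2 - y^2 + 2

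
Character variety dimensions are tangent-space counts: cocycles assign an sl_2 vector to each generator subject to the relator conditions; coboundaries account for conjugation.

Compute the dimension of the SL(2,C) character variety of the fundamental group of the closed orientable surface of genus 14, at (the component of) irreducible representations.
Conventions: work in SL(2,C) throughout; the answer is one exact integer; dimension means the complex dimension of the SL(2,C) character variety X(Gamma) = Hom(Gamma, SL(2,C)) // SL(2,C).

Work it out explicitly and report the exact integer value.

78

pi_1 of the closed genus-14 surface has 28 generators bound by the single product-of-commutators relator.
Unconstrained cocycle data is one sl_2 vector per generator (84 dimensions), cut by the relator condition d_2(z) = 0.
H^2 = coker(d_2) is dual to H^0 = 0 at irreducible rho (Poincare duality), so d_2 is onto: dim Z^1 = 81.
As always at irreducible rho, dim B^1 = 3.
Hence dim X = 81 - 3 = 78.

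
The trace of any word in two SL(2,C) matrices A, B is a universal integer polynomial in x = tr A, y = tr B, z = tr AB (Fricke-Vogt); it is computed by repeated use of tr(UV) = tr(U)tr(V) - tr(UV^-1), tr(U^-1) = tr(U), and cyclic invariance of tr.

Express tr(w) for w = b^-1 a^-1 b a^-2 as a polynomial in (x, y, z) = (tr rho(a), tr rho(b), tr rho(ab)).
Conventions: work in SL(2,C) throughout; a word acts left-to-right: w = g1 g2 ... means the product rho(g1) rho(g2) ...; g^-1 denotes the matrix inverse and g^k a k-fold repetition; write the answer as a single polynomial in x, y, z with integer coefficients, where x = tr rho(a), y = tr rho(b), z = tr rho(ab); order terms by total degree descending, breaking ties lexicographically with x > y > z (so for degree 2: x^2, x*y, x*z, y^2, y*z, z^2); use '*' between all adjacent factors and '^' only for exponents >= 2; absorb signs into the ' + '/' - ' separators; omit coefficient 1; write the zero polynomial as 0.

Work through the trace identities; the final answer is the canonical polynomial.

x^2*y*z - x*y^2 - x*z^2 + x

and trace(a^-1 b) = trace(b) trace(a) - trace(b a)  (eliminate a^-1) = x*y - z
trace(a^-1 b a^-1) = trace(a^-1 b) trace(a) - trace(a^-1 b a)  (eliminate a^-1) = x^2*y - x*z - y
trace(b^2) = trace(b) trace(b) - trace(1)  (reduce the b square) = y^2 - 2
trace(b^2 a) = trace(b) trace(a b) - trace(a)  (reduce the b square) = y*z - x
next, trace(b a^-1 b) = trace(b^2) trace(a) - trace(b^2 a)  (eliminate a^-1) = x*y^2 - y*z - x
next, trace(b a b a) = trace(a b) trace(a b) - trace(1)  (split on a) = z^2 - 2
trace(b a^-1 b a) = trace(b a b) trace(a) - trace(b a b a)  (eliminate a^-1) = x*y*z - x^2 - z^2 + 2
next, trace(a^-1 b a^-1 b) = trace(b a^-1 b) trace(a) - trace(b a^-1 b a)  (eliminate a^-1) = x^2*y^2 - 2*x*y*z + z^2 - 2
trace(a^-1 b^-1 a^-1 b) = trace(a^-1 b a^-1) trace(b) - trace(a^-1 b a^-1 b)  (eliminate b^-1) = x*y*z - y^2 - z^2 + 2
next, trace(b^-1 a^-1 b a^-2) = trace(a^-1 b^-1 a^-1 b) trace(a) - trace(a^-1 b^-1 a^-1 b a)  (eliminate a^-1) = x^2*y*z - x*y^2 - x*z^2 + x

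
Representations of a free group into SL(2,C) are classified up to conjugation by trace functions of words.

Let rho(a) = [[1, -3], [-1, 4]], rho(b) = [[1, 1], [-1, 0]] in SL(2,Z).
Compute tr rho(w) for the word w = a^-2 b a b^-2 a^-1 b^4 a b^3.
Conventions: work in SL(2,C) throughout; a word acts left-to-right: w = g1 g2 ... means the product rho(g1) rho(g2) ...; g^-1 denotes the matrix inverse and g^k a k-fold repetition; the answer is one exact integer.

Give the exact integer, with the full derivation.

37

rho(a^-1) = [[4, 3], [1, 1]]
... * rho(a^-1) = [[4, 3], [1, 1]]  ->  [[19, 15], [5, 4]]
... * rho(b) = [[1, 1], [-1, 0]]  ->  [[4, 19], [1, 5]]
... * rho(a) = [[1, -3], [-1, 4]]  ->  [[-15, 64], [-4, 17]]
... * rho(b^-1) = [[0, -1], [1, 1]]  ->  [[64, 79], [17, 21]]
... * rho(b^-1) = [[0, -1], [1, 1]]  ->  [[79, 15], [21, 4]]
... * rho(a^-1) = [[4, 3], [1, 1]]  ->  [[331, 252], [88, 67]]
... * rho(b) = [[1, 1], [-1, 0]]  ->  [[79, 331], [21, 88]]
... * rho(b) = [[1, 1], [-1, 0]]  ->  [[-252, 79], [-67, 21]]
... * rho(b) = [[1, 1], [-1, 0]]  ->  [[-331, -252], [-88, -67]]
... * rho(b) = [[1, 1], [-1, 0]]  ->  [[-79, -331], [-21, -88]]
... * rho(a) = [[1, -3], [-1, 4]]  ->  [[252, -1087], [67, -289]]
... * rho(b) = [[1, 1], [-1, 0]]  ->  [[1339, 252], [356, 67]]
... * rho(b) = [[1, 1], [-1, 0]]  ->  [[1087, 1339], [289, 356]]
... * rho(b) = [[1, 1], [-1, 0]]  ->  [[-252, 1087], [-67, 289]]
tr = -252 + 289 = 37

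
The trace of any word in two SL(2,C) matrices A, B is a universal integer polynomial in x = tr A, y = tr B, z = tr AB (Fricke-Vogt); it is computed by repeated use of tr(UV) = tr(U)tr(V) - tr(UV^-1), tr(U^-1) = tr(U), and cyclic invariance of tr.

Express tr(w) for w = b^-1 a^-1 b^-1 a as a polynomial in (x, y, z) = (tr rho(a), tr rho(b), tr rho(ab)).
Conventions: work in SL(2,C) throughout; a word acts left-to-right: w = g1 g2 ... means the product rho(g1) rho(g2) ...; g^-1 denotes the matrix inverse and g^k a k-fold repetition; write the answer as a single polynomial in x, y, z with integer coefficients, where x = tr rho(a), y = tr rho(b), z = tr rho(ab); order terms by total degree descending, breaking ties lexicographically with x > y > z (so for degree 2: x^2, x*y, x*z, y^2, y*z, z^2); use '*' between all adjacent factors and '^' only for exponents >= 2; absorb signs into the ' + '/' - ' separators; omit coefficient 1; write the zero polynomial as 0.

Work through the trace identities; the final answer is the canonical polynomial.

x*y*z - x^2 - z^2 + 2

use: trace(b^-1 a) = trace(a)*trace(b) - trace(a b) = x*y - z
apply: trace(b^-1 a b^-1) = trace(b^-1 a)*trace(b) - trace(b^-1 a b) = x*y^2 - y*z - x
trace(a^2) = trace(a)*trace(a) - trace(1) = x^2 - 2
use: trace(a^2 b) = trace(a)*trace(b a) - trace(b) = x*z - y
apply: trace(a b^-1 a) = trace(a^2)*trace(b) - trace(a^2 b) = x^2*y - x*z - y
apply: trace(a b a b) = trace(a b)*trace(a b) - trace(1)   [split at repeated a] = z^2 - 2
trace(a b^-1 a b) = trace(a b a)*trace(b) - trace(a b a b) = x*y*z - y^2 - z^2 + 2
apply: trace(b^-1 a b^-1 a) = trace(a b^-1 a)*trace(b) - trace(a b^-1 a b) = x^2*y^2 - 2*x*y*z + z^2 - 2
apply: trace(b^-1 a^-1 b^-1 a) = trace(b^-1 a b^-1)*trace(a) - trace(b^-1 a b^-1 a) = x*y*z - x^2 - z^2 + 2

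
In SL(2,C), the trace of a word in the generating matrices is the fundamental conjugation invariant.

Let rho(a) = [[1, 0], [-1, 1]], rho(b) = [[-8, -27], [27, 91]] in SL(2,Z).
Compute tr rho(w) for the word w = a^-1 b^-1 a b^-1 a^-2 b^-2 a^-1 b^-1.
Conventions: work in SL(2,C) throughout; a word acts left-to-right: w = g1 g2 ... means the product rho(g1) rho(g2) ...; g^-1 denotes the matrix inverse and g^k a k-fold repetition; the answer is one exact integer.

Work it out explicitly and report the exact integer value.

7700576690

rho(a^-1) = [[1, 0], [1, 1]]
... * rho(b^-1) = [[91, 27], [-27, -8]]  ->  [[91, 27], [64, 19]]
... * rho(a) = [[1, 0], [-1, 1]]  ->  [[64, 27], [45, 19]]
... * rho(b^-1) = [[91, 27], [-27, -8]]  ->  [[5095, 1512], [3582, 1063]]
... * rho(a^-1) = [[1, 0], [1, 1]]  ->  [[6607, 1512], [4645, 1063]]
... * rho(a^-1) = [[1, 0], [1, 1]]  ->  [[8119, 1512], [5708, 1063]]
... * rho(b^-1) = [[91, 27], [-27, -8]]  ->  [[698005, 207117], [490727, 145612]]
... * rho(b^-1) = [[91, 27], [-27, -8]]  ->  [[57926296, 17189199], [40724633, 12084733]]
... * rho(a^-1) = [[1, 0], [1, 1]]  ->  [[75115495, 17189199], [52809366, 12084733]]
... * rho(b^-1) = [[91, 27], [-27, -8]]  ->  [[6371401672, 1890604773], [4479364515, 1329175018]]
tr = 6371401672 + 1329175018 = 7700576690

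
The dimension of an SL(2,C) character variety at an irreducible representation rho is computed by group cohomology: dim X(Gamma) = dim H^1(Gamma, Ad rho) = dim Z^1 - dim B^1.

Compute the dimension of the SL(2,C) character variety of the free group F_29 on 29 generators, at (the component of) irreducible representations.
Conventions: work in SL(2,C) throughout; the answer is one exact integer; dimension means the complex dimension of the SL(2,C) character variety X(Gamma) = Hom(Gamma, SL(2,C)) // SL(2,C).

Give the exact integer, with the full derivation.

Here Gamma is free of rank 29 — no relator constrains a cocycle.
A cocycle picks one sl_2 vector per generator freely, giving dim Z^1 = 3*29 = 87.
At an irreducible rho the centralizer of the image in sl_2 is 0, so the coboundary map sl_2 -> Z^1 is injective: dim B^1 = 3.
Therefore dim X = 87 - 3 = 84.

84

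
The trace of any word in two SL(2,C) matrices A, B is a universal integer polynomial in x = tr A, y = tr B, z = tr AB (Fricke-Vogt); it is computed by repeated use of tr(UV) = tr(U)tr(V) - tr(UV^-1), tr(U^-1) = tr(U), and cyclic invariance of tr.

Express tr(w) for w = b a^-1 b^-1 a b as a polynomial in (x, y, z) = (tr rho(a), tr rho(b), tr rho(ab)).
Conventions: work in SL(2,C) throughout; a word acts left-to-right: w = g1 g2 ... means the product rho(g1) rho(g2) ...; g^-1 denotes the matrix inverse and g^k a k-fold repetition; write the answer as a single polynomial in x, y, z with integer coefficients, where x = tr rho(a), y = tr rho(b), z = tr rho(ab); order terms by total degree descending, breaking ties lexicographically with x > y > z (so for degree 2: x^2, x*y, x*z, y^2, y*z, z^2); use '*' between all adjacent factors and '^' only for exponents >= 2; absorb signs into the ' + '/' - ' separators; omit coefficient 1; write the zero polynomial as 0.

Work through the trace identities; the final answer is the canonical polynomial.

-x*y^2*z + x^2*y + y^3 + y*z^2 - 3*y

reduce: tr(a^2 b) = tr(a) tr(b a) - tr(b)  (reduce the a square) = x*z - y
so tr(a^2) = tr(a) tr(a) - tr(1)  (reduce the a square) = x^2 - 2
reduce: tr(a b^2 a) = tr(b) tr(a^2 b) - tr(a^2)  (reduce the b square) = x*y*z - x^2 - y^2 + 2
tr(a b a b) = tr(a b) tr(a b) - tr(1)  (split on a) = z^2 - 2
tr(a b^2 a b) = tr(b) tr(a b a b) - tr(a b a)  (reduce the b square) = y*z^2 - x*z - y
tr(b^-1 a b^2 a) = tr(a b^2 a) tr(b) - tr(a b^2 a b)  (eliminate b^-1) = x*y^2*z - x^2*y - y^3 - y*z^2 + x*z + 3*y
reduce: tr(b a^-1 b^-1 a b) = tr(b^-1 a b^2) tr(a) - tr(b^-1 a b^2 a)  (eliminate a^-1) = -x*y^2*z + x^2*y + y^3 + y*z^2 - 3*y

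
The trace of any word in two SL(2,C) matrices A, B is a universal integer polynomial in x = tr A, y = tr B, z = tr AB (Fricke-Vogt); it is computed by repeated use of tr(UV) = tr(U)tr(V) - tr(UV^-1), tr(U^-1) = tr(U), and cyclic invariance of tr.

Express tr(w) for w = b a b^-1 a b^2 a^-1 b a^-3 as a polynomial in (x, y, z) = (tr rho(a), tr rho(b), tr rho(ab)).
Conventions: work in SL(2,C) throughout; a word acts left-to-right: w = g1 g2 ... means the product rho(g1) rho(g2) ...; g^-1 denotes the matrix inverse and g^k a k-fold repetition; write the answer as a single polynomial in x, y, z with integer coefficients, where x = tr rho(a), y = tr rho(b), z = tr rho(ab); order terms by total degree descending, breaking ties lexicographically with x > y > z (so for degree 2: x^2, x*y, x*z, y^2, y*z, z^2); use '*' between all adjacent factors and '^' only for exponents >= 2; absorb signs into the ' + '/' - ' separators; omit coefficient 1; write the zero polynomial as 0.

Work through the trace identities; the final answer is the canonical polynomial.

x^5*y^4*z - x^6*y^3 - x^4*y^5 - 3*x^4*y^3*z^2 + 2*x^5*y^2*z + 3*x^3*y^2*z^3 + 6*x^4*y^3 - x^4*y*z^2 + 2*x^2*y^5 + 4*x^2*y^3*z^2 - x^2*y*z^4 - 11*x^3*y^2*z - 3*x*y^4*z - 4*x*y^2*z^3 - 7*x^2*y^3 + 5*x^2*y*z^2 + y^3*z^2 + y*z^4 + 11*x*y^2*z - 2*x^2*y - y^3 - 4*y*z^2 + x*z + 3*y

next, tr(b a b) = tr(b)*tr(a b) - tr(a) = y*z - x
tr(b^3 a) = tr(b)*tr(b a b) - tr(b a) = y^2*z - x*y - z
tr(b^2) = tr(b)*tr(b) - tr(1) = y^2 - 2
tr(b^3) = tr(b)*tr(b^2) - tr(b) = y^3 - 3*y
next, tr(a^2 b^3) = tr(a)*tr(b^3 a) - tr(b^3) = x*y^2*z - x^2*y - y^3 - x*z + 3*y
next, tr(a^2 b) = tr(a)*tr(b a) - tr(b) = x*z - y
and tr(a^2) = tr(a)*tr(a) - tr(1) = x^2 - 2
tr(a^2 b^2) = tr(b)*tr(a^2 b) - tr(a^2) = x*y*z - x^2 - y^2 + 2
tr(b a^2 b^3) = tr(b)*tr(a^2 b^3) - tr(a^2 b^2) = x*y^3*z - x^2*y^2 - y^4 - 2*x*y*z + x^2 + 4*y^2 - 2
next, tr(a b a b) = tr(a b)*tr(a b) - tr(1) = z^2 - 2
next, tr(b^2 a b a) = tr(b)*tr(a b a b) - tr(a b a) = y*z^2 - x*z - y
and tr(b a b a^2 b) = tr(a)*tr(b^2 a b a) - tr(b^2 a b) = x*y*z^2 - x^2*z - y^2*z + z
tr(b a b a^2) = tr(a)*tr(b a b a) - tr(b a b) = x*z^2 - y*z - x
tr(b a^2 b^3 a) = tr(b)*tr(b a b a^2 b) - tr(b a b a^2) = x*y^2*z^2 - x^2*y*z - y^3*z - x*z^2 + 2*y*z + x
next, tr(a b^3 a^-1 b a) = tr(b a^2 b^3)*tr(a) - tr(b a^2 b^3 a) = x^2*y^3*z - x^3*y^2 - x*y^4 - x*y^2*z^2 - x^2*y*z + y^3*z + x^3 + 4*x*y^2 + x*z^2 - 2*y*z - 3*x
and tr(a b a b^3) = tr(b)*tr(a b a b^2) - tr(a b a b) = y^2*z^2 - x*y*z - y^2 - z^2 + 2
and tr(b a b a b^3) = tr(b)*tr(a b a b^3) - tr(a b a b^2) = y^3*z^2 - x*y^2*z - y^3 - 2*y*z^2 + x*z + 3*y
tr(a b a b a b) = tr(a b)*tr(a b a b) - tr(a^-1 b^-1) = z^3 - 3*z
tr(b a b a b a b) = tr(b)*tr(a b a b a b) - tr(a b a b a) = y*z^3 - x*z^2 - 2*y*z + x
next, tr(b a b a b^3 a) = tr(b)*tr(b a b a b a b) - tr(b a b a b a) = y^2*z^3 - x*y*z^2 - 2*y^2*z - z^3 + x*y + 3*z
tr(a b^3 a^-1 b a b) = tr(b a b a b^3)*tr(a) - tr(b a b a b^3 a) = x*y^3*z^2 - x^2*y^2*z - y^2*z^3 - x*y^3 - x*y*z^2 + x^2*z + 2*y^2*z + z^3 + 2*x*y - 3*z
tr(b a^-1 b a b^-1 a b^2) = tr(a b^3 a^-1 b a)*tr(b) - tr(a b^3 a^-1 b a b) = x^2*y^4*z - x^3*y^3 - x*y^5 - 2*x*y^3*z^2 + y^4*z + y^2*z^3 + x^3*y + 5*x*y^3 + 2*x*y*z^2 - x^2*z - 4*y^2*z - z^3 - 5*x*y + 3*z
tr(b^2 a b^2 a) = tr(b)*tr(a b^2 a b) - tr(a b^2 a) = y^2*z^2 - 2*x*y*z + x^2 - 2
tr(b^2 a b^2) = tr(b)*tr(b a b^2) - tr(b a b) = y^3*z - x*y^2 - 2*y*z + x
next, tr(b a^2 b^2 a b) = tr(a)*tr(b^2 a b^2 a) - tr(b^2 a b^2) = x*y^2*z^2 - 2*x^2*y*z - y^3*z + x^3 + x*y^2 + 2*y*z - 3*x
tr(b a^2 b^2 a b a) = tr(a)*tr(b^2 a b a b a) - tr(b^2 a b a b) = x*y*z^3 - x^2*z^2 - y^2*z^2 - x*y*z + x^2 + y^2 + z^2 - 2
tr(a b^2 a b a^-1 b a) = tr(b a^2 b^2 a b)*tr(a) - tr(b a^2 b^2 a b a) = x^2*y^2*z^2 - 2*x^3*y*z - x*y^3*z - x*y*z^3 + x^4 + x^2*y^2 + x^2*z^2 + y^2*z^2 + 3*x*y*z - 4*x^2 - y^2 - z^2 + 2
and tr(b a b a b^2 a b) = tr(b)*tr(a b^2 a b a b) - tr(a b^2 a b a) = y^2*z^3 - 2*x*y*z^2 + x^2*z - y^2*z + x*y - z
tr(a b a b a b a b) = tr(a b a b a b)*tr(a b) - tr(b a b a) = z^4 - 4*z^2 + 2
tr(a b a b a b a) = tr(a)*tr(b a b a b a) - tr(b a b a b) = x*z^3 - y*z^2 - 2*x*z + y
and tr(b a b a b^2 a b a) = tr(b)*tr(a b a b a b a b) - tr(a b a b a b a) = y*z^4 - x*z^3 - 3*y*z^2 + 2*x*z + y
next, tr(a b^2 a b a^-1 b a b) = tr(b a b a b^2 a b)*tr(a) - tr(b a b a b^2 a b a) = x*y^2*z^3 - 2*x^2*y*z^2 - y*z^4 + x^3*z - x*y^2*z + x*z^3 + x^2*y + 3*y*z^2 - 3*x*z - y
next, tr(b a^-1 b a b^-1 a b^2 a) = tr(a b^2 a b a^-1 b a)*tr(b) - tr(a b^2 a b a^-1 b a b) = x^2*y^3*z^2 - 2*x^3*y^2*z - x*y^4*z - 2*x*y^2*z^3 + x^4*y + x^2*y^3 + 3*x^2*y*z^2 + y^3*z^2 + y*z^4 - x^3*z + 4*x*y^2*z - x*z^3 - 5*x^2*y - y^3 - 4*y*z^2 + 3*x*z + 3*y
tr(b a b^-1 a b^2 a^-1 b a^-1) = tr(b a^-1 b a b^-1 a b^2)*tr(a) - tr(b a^-1 b a b^-1 a b^2 a) = x^3*y^4*z - x^4*y^3 - x^2*y^5 - 3*x^2*y^3*z^2 + 2*x^3*y^2*z + 2*x*y^4*z + 3*x*y^2*z^3 + 4*x^2*y^3 - x^2*y*z^2 - y^3*z^2 - y*z^4 - 8*x*y^2*z + y^3 + 4*y*z^2 - 3*y
tr(b^2 a b^-1 a b^2) = tr(a b^4 a)*tr(b) - tr(a b^4 a b) = x*y^4*z - x^2*y^3 - y^5 - y^3*z^2 - x*y^2*z + x^2*y + 5*y^3 + 2*y*z^2 - x*z - 5*y
next, tr(b^2 a b^-1 a b^2 a) = tr(a b^2 a b^2 a)*tr(b) - tr(a b^2 a b^2 a b) = x*y^3*z^2 - 2*x^2*y^2*z - y^4*z - y^2*z^3 + x^3*y + x*y^3 + 2*x*y*z^2 - x^2*z + 3*y^2*z - 4*x*y + z
tr(b a b^-1 a b^2 a^-1 b) = tr(b^2 a b^-1 a b^2)*tr(a) - tr(b^2 a b^-1 a b^2 a) = x^2*y^4*z - x^3*y^3 - x*y^5 - 2*x*y^3*z^2 + x^2*y^2*z + y^4*z + y^2*z^3 + 4*x*y^3 - 3*y^2*z - x*y - z
and tr(a^-1 b a b^-1 a b^2 a^-1 b a^-1) = tr(b a b^-1 a b^2 a^-1 b a^-1)*tr(a) - tr(b a b^-1 a b^2 a^-1 b) = x^4*y^4*z - x^5*y^3 - x^3*y^5 - 3*x^3*y^3*z^2 + 2*x^4*y^2*z + x^2*y^4*z + 3*x^2*y^2*z^3 + 5*x^3*y^3 - x^3*y*z^2 + x*y^5 + x*y^3*z^2 - x*y*z^4 - 9*x^2*y^2*z - y^4*z - y^2*z^3 - 3*x*y^3 + 4*x*y*z^2 + 3*y^2*z - 2*x*y + z
next, tr(b a b^-1 a b^2 a^-1 b a^-3) = tr(a^-1 b a b^-1 a b^2 a^-1 b a^-1)*tr(a) - tr(a^-1 b a b^-1 a b^2 a^-1 b) = x^5*y^4*z - x^6*y^3 - x^4*y^5 - 3*x^4*y^3*z^2 + 2*x^5*y^2*z + 3*x^3*y^2*z^3 + 6*x^4*y^3 - x^4*y*z^2 + 2*x^2*y^5 + 4*x^2*y^3*z^2 - x^2*y*z^4 - 11*x^3*y^2*z - 3*x*y^4*z - 4*x*y^2*z^3 - 7*x^2*y^3 + 5*x^2*y*z^2 + y^3*z^2 + y*z^4 + 11*x*y^2*z - 2*x^2*y - y^3 - 4*y*z^2 + x*z + 3*y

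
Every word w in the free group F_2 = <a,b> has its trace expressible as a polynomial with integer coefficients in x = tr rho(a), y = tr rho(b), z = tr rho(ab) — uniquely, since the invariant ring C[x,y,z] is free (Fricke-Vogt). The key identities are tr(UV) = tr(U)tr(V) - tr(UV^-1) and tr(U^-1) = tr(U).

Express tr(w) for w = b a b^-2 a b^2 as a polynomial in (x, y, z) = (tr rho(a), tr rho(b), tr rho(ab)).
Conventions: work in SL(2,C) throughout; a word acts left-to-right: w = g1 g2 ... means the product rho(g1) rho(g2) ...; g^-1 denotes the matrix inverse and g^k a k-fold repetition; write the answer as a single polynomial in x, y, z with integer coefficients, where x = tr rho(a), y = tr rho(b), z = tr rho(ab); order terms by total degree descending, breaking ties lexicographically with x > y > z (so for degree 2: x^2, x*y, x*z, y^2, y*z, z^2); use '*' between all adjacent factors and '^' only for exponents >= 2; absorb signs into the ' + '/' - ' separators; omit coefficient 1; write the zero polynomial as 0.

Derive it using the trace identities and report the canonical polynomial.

reduce: tr(b^2 a) = tr(b) * tr(a b) - tr(a)   [square of b] = y*z - x
so tr(b^2) = tr(b) * tr(b) - tr(1)   [square of b] = y^2 - 2
so tr(a^2 b^2) = tr(a) * tr(b^2 a) - tr(b^2)   [square of a] = x*y*z - x^2 - y^2 + 2
so tr(a^2 b) = tr(a) * tr(b a) - tr(b)   [square of a] = x*z - y
so tr(a b^3 a) = tr(b) * tr(a^2 b^2) - tr(a^2 b)   [square of b] = x*y^2*z - x^2*y - y^3 - x*z + 3*y
so tr(a b a b) = tr(b a) * tr(b a) - tr(1)   [split at a repeated b] = z^2 - 2
reduce: tr(a b a b^2) = tr(b) * tr(a b a b) - tr(a b a)   [square of b] = y*z^2 - x*z - y
reduce: tr(a b^3 a b) = tr(b) * tr(a b a b^2) - tr(a b a b)   [square of b] = y^2*z^2 - x*y*z - y^2 - z^2 + 2
tr(b^-1 a b^3 a) = tr(a b^3 a) * tr(b) - tr(a b^3 a b)   [inverse elimination on b] = x*y^3*z - x^2*y^2 - y^4 - y^2*z^2 + 4*y^2 + z^2 - 2
so tr(b a b^-2 a b^2) = tr(b^-1 a b^3 a) * tr(b) - tr(b^-1 a b^3 a b)   [inverse elimination on b] = x*y^4*z - x^2*y^3 - y^5 - y^3*z^2 - x*y^2*z + x^2*y + 5*y^3 + y*z^2 + x*z - 5*y

x*y^4*z - x^2*y^3 - y^5 - y^3*z^2 - x*y^2*z + x^2*y + 5*y^3 + y*z^2 + x*z - 5*y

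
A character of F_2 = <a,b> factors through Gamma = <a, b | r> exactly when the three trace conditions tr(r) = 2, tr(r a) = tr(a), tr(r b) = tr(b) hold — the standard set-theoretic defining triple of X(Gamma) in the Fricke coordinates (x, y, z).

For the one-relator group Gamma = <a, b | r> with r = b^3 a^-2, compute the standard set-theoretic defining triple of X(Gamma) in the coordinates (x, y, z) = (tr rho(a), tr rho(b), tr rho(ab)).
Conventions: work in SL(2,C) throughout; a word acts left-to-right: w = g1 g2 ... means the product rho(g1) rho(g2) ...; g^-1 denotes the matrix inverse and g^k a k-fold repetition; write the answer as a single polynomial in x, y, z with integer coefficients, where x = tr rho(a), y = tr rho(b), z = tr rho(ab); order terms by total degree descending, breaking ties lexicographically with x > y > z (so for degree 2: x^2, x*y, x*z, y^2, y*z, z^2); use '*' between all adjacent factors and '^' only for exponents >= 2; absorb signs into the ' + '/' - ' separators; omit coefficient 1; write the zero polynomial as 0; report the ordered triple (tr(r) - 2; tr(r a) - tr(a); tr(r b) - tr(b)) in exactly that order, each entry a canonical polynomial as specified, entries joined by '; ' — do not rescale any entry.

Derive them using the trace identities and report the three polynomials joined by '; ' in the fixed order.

x^2*y^3 - x*y^2*z - 2*x^2*y - y^3 + x*z + 3*y - 2; x*y^3 - y^2*z - 2*x*y - x + z; x^2*y^4 - x*y^3*z - 3*x^2*y^2 - y^4 + 2*x*y*z + x^2 + 4*y^2 - y - 2

tr(b^2) = tr(b) * tr(b) - tr(1)  (reduce the b square) = y^2 - 2
tr(b^3) = tr(b) * tr(b^2) - tr(b)  (reduce the b square) = y^3 - 3*y
tr(a b^2) = tr(b) * tr(a b) - tr(a)  (reduce the b square) = y*z - x
tr(b^3 a) = tr(b) * tr(a b^2) - tr(a b)  (reduce the b square) = y^2*z - x*y - z
tr(a^-1 b^3) = tr(b^3) * tr(a) - tr(b^3 a)  (eliminate a^-1) = x*y^3 - y^2*z - 2*x*y + z
tr(b^3 a^-2) = tr(a^-1 b^3) * tr(a) - tr(a^-1 b^3 a)  (eliminate a^-1) = x^2*y^3 - x*y^2*z - 2*x^2*y - y^3 + x*z + 3*y
tr(b^4) = tr(b) * tr(b^3) - tr(b^2) = y^4 - 4*y^2 + 2
tr(b^4 a) = tr(b) * tr(b a b^2) - tr(b a b) = y^3*z - x*y^2 - 2*y*z + x
tr(b^4 a^-1) = tr(b^4) * tr(a) - tr(b^4 a) = x*y^4 - y^3*z - 3*x*y^2 + 2*y*z + x
tr(b^3 a^-2 b) = tr(b^4 a^-1) * tr(a) - tr(b^4) = x^2*y^4 - x*y^3*z - 3*x^2*y^2 - y^4 + 2*x*y*z + x^2 + 4*y^2 - 2
assemble the triple (tr(r) - 2; tr(r a) - x; tr(r b) - y)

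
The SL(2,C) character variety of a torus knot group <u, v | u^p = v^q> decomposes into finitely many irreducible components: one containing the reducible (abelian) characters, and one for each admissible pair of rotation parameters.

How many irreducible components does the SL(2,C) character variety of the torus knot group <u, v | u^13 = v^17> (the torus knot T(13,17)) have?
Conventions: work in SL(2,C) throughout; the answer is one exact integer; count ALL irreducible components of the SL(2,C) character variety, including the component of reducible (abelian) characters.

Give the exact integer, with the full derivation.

97

In the torus knot group T(13,17), u^13 = v^17 is central, so an irreducible representation sends it to +I or -I (Schur).
So on each irreducible component the traces are pinned: tr(u) = 2*cos(pi*alpha/13) with 1 <= alpha <= 12, tr(v) = 2*cos(pi*beta/17) with 1 <= beta <= 16.
The two central values (-1)^alpha I and (-1)^beta I must be the same matrix, so alpha and beta share a parity.
count pairs: odd alpha (6 choices) x odd beta (8), plus even alpha (6) x even beta (8): 6*8 + 6*8 = 96.
That is 96 components of irreducible characters, and with the reducible (abelian) component the total is 97.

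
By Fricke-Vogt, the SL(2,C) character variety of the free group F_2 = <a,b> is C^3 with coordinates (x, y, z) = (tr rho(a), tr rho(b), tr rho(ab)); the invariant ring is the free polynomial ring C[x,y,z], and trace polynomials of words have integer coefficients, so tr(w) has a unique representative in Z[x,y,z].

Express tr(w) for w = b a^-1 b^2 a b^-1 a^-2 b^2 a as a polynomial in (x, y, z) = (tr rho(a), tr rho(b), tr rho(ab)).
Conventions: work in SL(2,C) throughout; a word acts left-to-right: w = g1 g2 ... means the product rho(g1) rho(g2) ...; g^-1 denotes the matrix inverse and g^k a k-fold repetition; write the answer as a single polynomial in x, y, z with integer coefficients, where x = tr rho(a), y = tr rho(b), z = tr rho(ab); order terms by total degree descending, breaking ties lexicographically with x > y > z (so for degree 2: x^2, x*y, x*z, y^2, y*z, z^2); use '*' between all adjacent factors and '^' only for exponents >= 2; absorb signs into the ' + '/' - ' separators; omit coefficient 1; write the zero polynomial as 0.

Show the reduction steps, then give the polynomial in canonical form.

-x^3*y^4*z^2 + 2*x^4*y^3*z + x^2*y^5*z + 2*x^2*y^3*z^3 - x^5*y^2 - x^3*y^4 - 2*x^3*y^2*z^2 - x*y^4*z^2 - x*y^2*z^4 - 4*x^2*y^3*z + 4*x^3*y^2 + x*y^4 + 3*x*y^2*z^2 + x^2*y*z + y*z^3 - 3*x*y^2 - 2*y*z + x

trace(b a b) = trace(b) * trace(a b) - trace(a) = y*z - x
apply: trace(a b^3) = trace(b) * trace(b a b) - trace(b a) = y^2*z - x*y - z
trace(a b^4) = trace(b) * trace(a b^3) - trace(a b^2) = y^3*z - x*y^2 - 2*y*z + x
apply: trace(b^2 a b^3) = trace(b) * trace(a b^4) - trace(a b^3) = y^4*z - x*y^3 - 3*y^2*z + 2*x*y + z
use: trace(a b a b) = trace(a b) * trace(a b) - trace(1)   [split at repeated a] = z^2 - 2
trace(a b a) = trace(a) * trace(b a) - trace(b) = x*z - y
use: trace(a b^2 a b) = trace(b) * trace(a b a b) - trace(a b a) = y*z^2 - x*z - y
trace(b^2) = trace(b) * trace(b) - trace(1) = y^2 - 2
apply: trace(a b^2 a) = trace(a) * trace(b^2 a) - trace(b^2) = x*y*z - x^2 - y^2 + 2
apply: trace(b a b^2 a b) = trace(b) * trace(a b^2 a b) - trace(a b^2 a) = y^2*z^2 - 2*x*y*z + x^2 - 2
trace(b^2 a b^3 a) = trace(b) * trace(b a b^2 a b) - trace(b a b^2 a) = y^3*z^2 - 2*x*y^2*z + x^2*y - y*z^2 + x*z - y
use: trace(a^-1 b^2 a b^3) = trace(b^2 a b^3) * trace(a) - trace(b^2 a b^3 a) = x*y^4*z - x^2*y^3 - y^3*z^2 - x*y^2*z + x^2*y + y*z^2 + y
trace(a b^3 a b) = trace(b) * trace(b a b a b) - trace(b a b a) = y^2*z^2 - x*y*z - y^2 - z^2 + 2
apply: trace(b^2 a b^3 a b) = trace(b) * trace(a b^3 a b^2) - trace(a b^3 a b) = y^4*z^2 - 2*x*y^3*z + x^2*y^2 - 2*y^2*z^2 + 2*x*y*z + z^2 - 2
trace(a b a b a b) = trace(a b) * trace(a b a b) - trace(a^-1 b^-1)   [split at repeated a] = z^3 - 3*z
trace(a b a b a) = trace(a) * trace(b a b a) - trace(b a b) = x*z^2 - y*z - x
trace(a b^2 a b a b) = trace(b) * trace(a b a b a b) - trace(a b a b a) = y*z^3 - x*z^2 - 2*y*z + x
apply: trace(a b a^2) = trace(a) * trace(b a^2) - trace(b a) = x^2*z - x*y - z
trace(a b^2 a b a) = trace(b) * trace(a b a^2 b) - trace(a b a^2) = x*y*z^2 - x^2*z - y^2*z + z
trace(a b a b^2 a b^2) = trace(b) * trace(a b^2 a b a b) - trace(a b^2 a b a) = y^2*z^3 - 2*x*y*z^2 + x^2*z - y^2*z + x*y - z
trace(b^2 a b^3 a b a) = trace(b) * trace(a b a b^2 a b^2) - trace(a b a b^2 a b) = y^3*z^3 - 2*x*y^2*z^2 + x^2*y*z - y^3*z - y*z^3 + x*y^2 + x*z^2 + y*z - x
apply: trace(b^2 a b^3 a b a^-1) = trace(b^2 a b^3 a b) * trace(a) - trace(b^2 a b^3 a b a) = x*y^4*z^2 - 2*x^2*y^3*z - y^3*z^3 + x^3*y^2 + x^2*y*z + y^3*z + y*z^3 - x*y^2 - y*z - x
apply: trace(a^-2 b^2 a b^3 a b) = trace(b^2 a b^3 a b a^-1) * trace(a) - trace(b^2 a b^3 a b) = x^2*y^4*z^2 - 2*x^3*y^3*z - x*y^3*z^3 + x^4*y^2 - y^4*z^2 + x^3*y*z + 3*x*y^3*z + x*y*z^3 - 2*x^2*y^2 + 2*y^2*z^2 - 3*x*y*z - x^2 - z^2 + 2
trace(b^2 a b^-1 a^-2 b^2 a b) = trace(a^-2 b^2 a b^3 a) * trace(b) - trace(a^-2 b^2 a b^3 a b) = -x^2*y^4*z^2 + 2*x^3*y^3*z + x*y^5*z + x*y^3*z^3 - x^4*y^2 - x^2*y^4 - x^3*y*z - 4*x*y^3*z - x*y*z^3 + 3*x^2*y^2 - y^2*z^2 + 3*x*y*z + x^2 + y^2 + z^2 - 2
apply: trace(b^2 a b a b^2) = trace(b) * trace(a b a b^3) - trace(a b a b^2) = y^3*z^2 - x*y^2*z - y^3 - 2*y*z^2 + x*z + 3*y
trace(a^-1 b^2 a b a b^2) = trace(b^2 a b a b^2) * trace(a) - trace(b^2 a b a b^2 a) = x*y^3*z^2 - x^2*y^2*z - y^2*z^3 - x*y^3 + y^2*z + 2*x*y + z
use: trace(a b a b a b a b) = trace(a b a b a b) * trace(a b) - trace(b a b a)   [split at repeated a] = z^4 - 4*z^2 + 2
trace(a b a b a b a) = trace(a) * trace(b a b a b a) - trace(b a b a b) = x*z^3 - y*z^2 - 2*x*z + y
use: trace(a b a b^2 a b a b) = trace(b) * trace(a b a b a b a b) - trace(a b a b a b a) = y*z^4 - x*z^3 - 3*y*z^2 + 2*x*z + y
apply: trace(a b a^2 b a) = trace(a) * trace(b a^2 b a) - trace(b a^2 b) = x^2*z^2 - 2*x*y*z + y^2 - 2
trace(a b a b^2 a b a) = trace(b) * trace(a b a^2 b a b) - trace(a b a^2 b a) = x*y*z^3 - x^2*z^2 - y^2*z^2 + 2
apply: trace(b^2 a b a b^2 a b a) = trace(b) * trace(a b a b^2 a b a b) - trace(a b a b^2 a b a) = y^2*z^4 - 2*x*y*z^3 + x^2*z^2 - 2*y^2*z^2 + 2*x*y*z + y^2 - 2
trace(a^-1 b^2 a b a b^2 a b) = trace(b^2 a b a b^2 a b) * trace(a) - trace(b^2 a b a b^2 a b a) = x*y^3*z^3 - 2*x^2*y^2*z^2 - y^2*z^4 + x^3*y*z - x*y^3*z + x*y*z^3 + x^2*y^2 + 2*y^2*z^2 - x*y*z - x^2 - y^2 + 2
apply: trace(a^-2 b^2 a b a b^2 a b) = trace(a^-1 b^2 a b a b^2 a b) * trace(a) - trace(a^-1 b^2 a b a b^2 a b a) = x^2*y^3*z^3 - 2*x^3*y^2*z^2 - x*y^2*z^4 + x^4*y*z - x^2*y^3*z + x^2*y*z^3 - y^3*z^3 + x^3*y^2 + 4*x*y^2*z^2 - 2*x^2*y*z + y^3*z + y*z^3 - x^3 - 2*x*y^2 - x*z^2 - y*z + 3*x
trace(b^2 a b^-1 a^-2 b^2 a b a) = trace(a^-2 b^2 a b a b^2 a) * trace(b) - trace(a^-2 b^2 a b a b^2 a b) = -x^2*y^3*z^3 + 2*x^3*y^2*z^2 + x*y^4*z^2 + x*y^2*z^4 - x^4*y*z - x^2*y*z^3 - x^3*y^2 - x*y^4 - 4*x*y^2*z^2 + 2*x^2*y*z - y*z^3 + x^3 + 4*x*y^2 + x*z^2 + 2*y*z - 3*x
use: trace(b a^-1 b^2 a b^-1 a^-2 b^2 a) = trace(b^2 a b^-1 a^-2 b^2 a b) * trace(a) - trace(b^2 a b^-1 a^-2 b^2 a b a) = -x^3*y^4*z^2 + 2*x^4*y^3*z + x^2*y^5*z + 2*x^2*y^3*z^3 - x^5*y^2 - x^3*y^4 - 2*x^3*y^2*z^2 - x*y^4*z^2 - x*y^2*z^4 - 4*x^2*y^3*z + 4*x^3*y^2 + x*y^4 + 3*x*y^2*z^2 + x^2*y*z + y*z^3 - 3*x*y^2 - 2*y*z + x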